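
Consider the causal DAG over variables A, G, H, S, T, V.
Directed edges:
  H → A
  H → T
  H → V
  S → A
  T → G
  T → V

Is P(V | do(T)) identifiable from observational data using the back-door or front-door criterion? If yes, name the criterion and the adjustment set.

desc(T)\{T}={G,V}; candidates ⊆ {A,H,S}.
size 0: {}; under {} T still reaches {A,H,V} ∋ V.
{H}: T⊥V given {H} in G with T→· removed — back-door holds.
P(V|do(T)) = Σ_{H} P(V|T,H)·P(H).

P(V|do(T)): backdoor, adjust for {H}.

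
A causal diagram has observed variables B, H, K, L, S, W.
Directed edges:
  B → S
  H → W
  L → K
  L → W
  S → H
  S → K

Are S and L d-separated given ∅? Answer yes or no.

Yes — S ⊥ L | ∅.

Bayes-Ball from S | ∅ reaches {B,H,K,W}.
L ∉ reach(S|∅) ⇒ S ⊥ L | ∅.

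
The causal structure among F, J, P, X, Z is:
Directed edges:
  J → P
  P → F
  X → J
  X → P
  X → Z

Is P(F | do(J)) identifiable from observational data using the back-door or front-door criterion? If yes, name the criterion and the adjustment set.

P(F|do(J)): backdoor, adjust for {X}.

desc(J)\{J}={F,P}; candidates ⊆ {X,Z}.
size 0: {}; under {} J still reaches {F,P,X,Z} ∋ F.
{X}: J⊥F given {X} in G with J→· removed — back-door holds.
P(F|do(J)) = Σ_{X} P(F|J,X)·P(X).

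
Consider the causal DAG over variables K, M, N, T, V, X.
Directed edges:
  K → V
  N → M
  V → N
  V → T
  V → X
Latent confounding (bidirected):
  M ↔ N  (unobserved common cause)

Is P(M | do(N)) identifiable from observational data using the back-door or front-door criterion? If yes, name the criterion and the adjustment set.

P(M|do(N)): not identifiable (no BD/FD set).

desc(N)\{N}={M}; candidates ⊆ {K,T,V,X}.
N↔M: latent back-door arc(s) into N.
size 0: {}; under {} N still reaches {K,M,T,V,X} ∋ M.
size 1: {K}, {T}, {V} …(+1); under {K} N still reaches {M,T,V,X} ∋ M.
size 2: {K,T}, {K,V}, {K,X} …(+3); under {K,T} N still reaches {M,V,X} ∋ M.
N↔M cannot be blocked by any observed set — no back-door set.
No mediator lies on a directed N→…→M path.
Neither criterion identifies P(M|do(N)) in this graph.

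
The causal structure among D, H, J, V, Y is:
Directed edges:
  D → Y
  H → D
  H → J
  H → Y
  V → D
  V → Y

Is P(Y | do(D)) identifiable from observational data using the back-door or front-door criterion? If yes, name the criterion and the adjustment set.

desc(D)\{D}={Y}; candidates ⊆ {H,J,V}.
size 0: {}; under {} D still reaches {H,J,V,Y} ∋ Y.
size 1: {H}, {J}, {V}; under {H} D still reaches {V,Y} ∋ Y.
{H,V}: D⊥Y given {H,V} in G with D→· removed — back-door holds.
P(Y|do(D)) = Σ_{H,V} P(Y|D,H,V)·P(H,V).

P(Y|do(D)): backdoor, adjust for {H, V}.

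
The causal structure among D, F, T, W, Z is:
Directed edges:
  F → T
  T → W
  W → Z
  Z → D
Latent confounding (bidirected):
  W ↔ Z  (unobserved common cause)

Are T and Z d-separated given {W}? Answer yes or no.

No — T and Z are d-connected given {W}.

Bayes-Ball from T | {W} reaches {D,F,Z}.
Z ∈ reach(T|{W}) ⇒ T ⊥̸ Z | {W}.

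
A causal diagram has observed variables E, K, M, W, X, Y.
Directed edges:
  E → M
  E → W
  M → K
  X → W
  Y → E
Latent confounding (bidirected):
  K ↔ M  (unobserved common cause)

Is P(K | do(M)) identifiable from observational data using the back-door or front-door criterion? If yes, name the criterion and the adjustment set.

desc(M)\{M}={K}; candidates ⊆ {E,W,X,Y}.
M↔K: latent back-door arc(s) into M.
size 0: {}; under {} M still reaches {E,K,W,Y} ∋ K.
size 1: {E}, {W}, {X} …(+1); under {E} M still reaches {K} ∋ K.
size 2: {E,W}, {E,X}, {E,Y} …(+3); under {E,W} M still reaches {K} ∋ K.
M↔K cannot be blocked by any observed set — no back-door set.
No mediator lies on a directed M→…→K path.
Neither criterion identifies P(K|do(M)) in this graph.

P(K|do(M)): not identifiable (no BD/FD set).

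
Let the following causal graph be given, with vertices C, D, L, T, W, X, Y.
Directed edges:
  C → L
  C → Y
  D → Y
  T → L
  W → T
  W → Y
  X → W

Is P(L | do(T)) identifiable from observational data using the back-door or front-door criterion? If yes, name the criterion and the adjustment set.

desc(T)\{T}={L}; candidates ⊆ {C,D,W,X,Y}.
∅: T⊥L given ∅ in G with T→· removed — back-door holds.
P(L|do(T)) = P(L|T) — no adjustment needed.

P(L|do(T)): backdoor, adjust for ∅.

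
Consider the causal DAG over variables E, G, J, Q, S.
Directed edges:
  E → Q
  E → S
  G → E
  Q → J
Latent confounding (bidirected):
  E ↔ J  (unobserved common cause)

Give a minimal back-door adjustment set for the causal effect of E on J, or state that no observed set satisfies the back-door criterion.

desc(E)\{E}={J,Q,S}; candidates ⊆ {G}.
E↔J: latent back-door arc(s) into E.
size 0: {}; under {} E still reaches {G,J} ∋ J.
size 1: {G}; under {G} E still reaches {J} ∋ J.
E↔J cannot be blocked by any observed set — no back-door set.

E→J: no observed back-door set.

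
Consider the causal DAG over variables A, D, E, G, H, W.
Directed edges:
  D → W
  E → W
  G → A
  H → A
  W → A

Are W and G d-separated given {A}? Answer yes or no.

No — W and G are d-connected given {A}.

Bayes-Ball from W | {A} reaches {D,E,G,H}.
G ∈ reach(W|{A}) ⇒ W ⊥̸ G | {A}.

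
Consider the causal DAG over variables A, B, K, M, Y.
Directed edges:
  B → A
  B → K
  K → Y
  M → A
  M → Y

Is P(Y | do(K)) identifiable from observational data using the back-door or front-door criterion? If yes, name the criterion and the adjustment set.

desc(K)\{K}={Y}; candidates ⊆ {A,B,M}.
∅: K⊥Y given ∅ in G with K→· removed — back-door holds.
P(Y|do(K)) = P(Y|K) — no adjustment needed.

P(Y|do(K)): backdoor, adjust for ∅.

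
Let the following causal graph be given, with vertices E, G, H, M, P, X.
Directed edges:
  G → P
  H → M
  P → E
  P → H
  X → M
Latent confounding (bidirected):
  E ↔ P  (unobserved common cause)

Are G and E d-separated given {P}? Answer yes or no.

No — G and E are d-connected given {P}.

Bayes-Ball from G | {P} reaches {E}.
E ∈ reach(G|{P}) ⇒ G ⊥̸ E | {P}.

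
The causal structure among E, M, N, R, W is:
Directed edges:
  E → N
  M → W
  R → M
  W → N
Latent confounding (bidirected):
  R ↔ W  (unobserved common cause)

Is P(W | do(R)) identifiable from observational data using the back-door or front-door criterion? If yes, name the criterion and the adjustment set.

desc(R)\{R}={M,N,W}; candidates ⊆ {E}.
R↔W: latent back-door arc(s) into R.
size 0: {}; under {} R still reaches {N,W} ∋ W.
size 1: {E}; under {E} R still reaches {N,W} ∋ W.
R↔W cannot be blocked by any observed set — no back-door set.
{M}: (i) intercepts every directed R→W path; (ii) no back-door R→{M}; (iii) {R} blocks every back-door {M}→W. Front-door holds.
P(W|do(R)) = Σ_{M} P(M|R) Σ_{R'} P(W|M,R')P(R').

P(W|do(R)): frontdoor, adjust for {M}.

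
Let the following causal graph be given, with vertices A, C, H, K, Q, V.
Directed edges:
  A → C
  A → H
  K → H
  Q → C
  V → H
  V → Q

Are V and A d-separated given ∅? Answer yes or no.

Yes — V ⊥ A | ∅.

Bayes-Ball from V | ∅ reaches {C,H,Q}.
A ∉ reach(V|∅) ⇒ V ⊥ A | ∅.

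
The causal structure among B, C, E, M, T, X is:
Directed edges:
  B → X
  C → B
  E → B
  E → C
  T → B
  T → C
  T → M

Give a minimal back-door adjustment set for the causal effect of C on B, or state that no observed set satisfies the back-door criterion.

desc(C)\{C}={B,X}; candidates ⊆ {E,M,T}.
size 0: {}; under {} C still reaches {B,E,M,T,X} ∋ B.
size 1: {E}, {M}, {T}; under {E} C still reaches {B,M,T,X} ∋ B.
{E,T}: C⊥B given {E,T} in G with C→· removed — back-door holds.

C→B: minimal back-door set {E, T}.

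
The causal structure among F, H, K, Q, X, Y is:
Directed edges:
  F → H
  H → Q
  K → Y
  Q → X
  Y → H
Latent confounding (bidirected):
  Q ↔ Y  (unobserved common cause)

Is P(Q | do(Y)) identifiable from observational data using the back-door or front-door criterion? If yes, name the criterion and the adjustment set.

P(Q|do(Y)): frontdoor, adjust for {H}.

desc(Y)\{Y}={H,Q,X}; candidates ⊆ {F,K}.
Y↔Q: latent back-door arc(s) into Y.
size 0: {}; under {} Y still reaches {K,Q,X} ∋ Q.
size 1: {F}, {K}; under {F} Y still reaches {K,Q,X} ∋ Q.
size 2: {F,K}; under {F,K} Y still reaches {Q,X} ∋ Q.
Y↔Q cannot be blocked by any observed set — no back-door set.
{H}: (i) intercepts every directed Y→Q path; (ii) no back-door Y→{H}; (iii) {Y} blocks every back-door {H}→Q. Front-door holds.
P(Q|do(Y)) = Σ_{H} P(H|Y) Σ_{Y'} P(Q|H,Y')P(Y').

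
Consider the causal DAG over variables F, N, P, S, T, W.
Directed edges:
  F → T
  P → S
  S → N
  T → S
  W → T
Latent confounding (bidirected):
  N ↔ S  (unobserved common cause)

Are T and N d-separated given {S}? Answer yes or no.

No — T and N are d-connected given {S}.

Bayes-Ball from T | {S} reaches {F,N,P,W}.
N ∈ reach(T|{S}) ⇒ T ⊥̸ N | {S}.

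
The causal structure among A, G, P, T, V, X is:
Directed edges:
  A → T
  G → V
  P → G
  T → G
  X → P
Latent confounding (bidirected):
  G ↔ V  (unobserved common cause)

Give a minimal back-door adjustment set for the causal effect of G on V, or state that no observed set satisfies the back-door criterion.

G→V: no observed back-door set.

desc(G)\{G}={V}; candidates ⊆ {A,P,T,X}.
G↔V: latent back-door arc(s) into G.
size 0: {}; under {} G still reaches {A,P,T,V,X} ∋ V.
size 1: {A}, {P}, {T} …(+1); under {A} G still reaches {P,T,V,X} ∋ V.
size 2: {A,P}, {A,T}, {A,X} …(+3); under {A,P} G still reaches {T,V} ∋ V.
G↔V cannot be blocked by any observed set — no back-door set.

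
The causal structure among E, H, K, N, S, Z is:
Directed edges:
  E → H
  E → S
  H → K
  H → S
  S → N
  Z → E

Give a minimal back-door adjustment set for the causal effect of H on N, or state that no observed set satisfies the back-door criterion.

desc(H)\{H}={K,N,S}; candidates ⊆ {E,Z}.
size 0: {}; under {} H still reaches {E,N,S,Z} ∋ N.
{E}: H⊥N given {E} in G with H→· removed — back-door holds.

H→N: minimal back-door set {E}.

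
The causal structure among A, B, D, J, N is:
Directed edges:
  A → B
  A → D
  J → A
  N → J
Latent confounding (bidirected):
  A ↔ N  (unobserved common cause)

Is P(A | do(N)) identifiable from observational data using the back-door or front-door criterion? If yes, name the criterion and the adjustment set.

P(A|do(N)): frontdoor, adjust for {J}.

desc(N)\{N}={A,B,D,J}; candidates ⊆ {—}.
N↔A: latent back-door arc(s) into N.
size 0: {}; under {} N still reaches {A,B,D} ∋ A.
N↔A cannot be blocked by any observed set — no back-door set.
{J}: (i) intercepts every directed N→A path; (ii) no back-door N→{J}; (iii) {N} blocks every back-door {J}→A. Front-door holds.
P(A|do(N)) = Σ_{J} P(J|N) Σ_{N'} P(A|J,N')P(N').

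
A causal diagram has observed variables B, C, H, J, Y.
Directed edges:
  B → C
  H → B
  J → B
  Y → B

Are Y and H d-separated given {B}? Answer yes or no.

Bayes-Ball from Y | {B} reaches {H,J}.
H ∈ reach(Y|{B}) ⇒ Y ⊥̸ H | {B}.

No — Y and H are d-connected given {B}.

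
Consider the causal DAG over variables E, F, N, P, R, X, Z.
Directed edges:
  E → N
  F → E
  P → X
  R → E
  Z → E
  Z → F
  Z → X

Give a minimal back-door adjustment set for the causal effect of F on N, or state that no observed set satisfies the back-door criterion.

desc(F)\{F}={E,N}; candidates ⊆ {P,R,X,Z}.
size 0: {}; under {} F still reaches {E,N,X,Z} ∋ N.
{Z}: F⊥N given {Z} in G with F→· removed — back-door holds.

F→N: minimal back-door set {Z}.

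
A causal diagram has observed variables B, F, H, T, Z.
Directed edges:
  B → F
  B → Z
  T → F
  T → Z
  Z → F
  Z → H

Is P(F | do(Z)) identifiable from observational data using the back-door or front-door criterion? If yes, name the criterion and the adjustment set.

P(F|do(Z)): backdoor, adjust for {B, T}.

desc(Z)\{Z}={F,H}; candidates ⊆ {B,T}.
size 0: {}; under {} Z still reaches {B,F,T} ∋ F.
size 1: {B}, {T}; under {B} Z still reaches {F,T} ∋ F.
{B,T}: Z⊥F given {B,T} in G with Z→· removed — back-door holds.
P(F|do(Z)) = Σ_{B,T} P(F|Z,B,T)·P(B,T).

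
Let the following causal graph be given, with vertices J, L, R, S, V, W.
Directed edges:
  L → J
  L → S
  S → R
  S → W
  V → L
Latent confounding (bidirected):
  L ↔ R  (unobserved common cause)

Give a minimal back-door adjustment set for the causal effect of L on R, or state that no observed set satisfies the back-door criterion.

L→R: no observed back-door set.

desc(L)\{L}={J,R,S,W}; candidates ⊆ {V}.
L↔R: latent back-door arc(s) into L.
size 0: {}; under {} L still reaches {R,V} ∋ R.
size 1: {V}; under {V} L still reaches {R} ∋ R.
L↔R cannot be blocked by any observed set — no back-door set.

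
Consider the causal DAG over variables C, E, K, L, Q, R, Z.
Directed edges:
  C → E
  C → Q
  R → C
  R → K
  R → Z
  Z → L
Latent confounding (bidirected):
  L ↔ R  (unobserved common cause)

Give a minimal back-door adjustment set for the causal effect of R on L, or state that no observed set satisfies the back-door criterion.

R→L: no observed back-door set.

desc(R)\{R}={C,E,K,L,Q,Z}; candidates ⊆ {—}.
R↔L: latent back-door arc(s) into R.
size 0: {}; under {} R still reaches {L} ∋ L.
R↔L cannot be blocked by any observed set — no back-door set.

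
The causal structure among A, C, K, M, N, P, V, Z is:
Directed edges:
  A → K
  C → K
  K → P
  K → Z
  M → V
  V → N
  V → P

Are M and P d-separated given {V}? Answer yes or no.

Yes — M ⊥ P | {V}.

Bayes-Ball from M | {V} reaches ∅.
P ∉ reach(M|{V}) ⇒ M ⊥ P | {V}.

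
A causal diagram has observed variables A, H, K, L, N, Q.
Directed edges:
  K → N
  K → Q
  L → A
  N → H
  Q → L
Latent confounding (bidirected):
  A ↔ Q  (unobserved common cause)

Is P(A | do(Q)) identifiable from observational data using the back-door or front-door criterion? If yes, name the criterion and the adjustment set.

desc(Q)\{Q}={A,L}; candidates ⊆ {H,K,N}.
Q↔A: latent back-door arc(s) into Q.
size 0: {}; under {} Q still reaches {A,H,K,N} ∋ A.
size 1: {H}, {K}, {N}; under {H} Q still reaches {A,K,N} ∋ A.
size 2: {H,K}, {H,N}, {K,N}; under {H,K} Q still reaches {A} ∋ A.
Q↔A cannot be blocked by any observed set — no back-door set.
{L}: (i) intercepts every directed Q→A path; (ii) no back-door Q→{L}; (iii) {Q} blocks every back-door {L}→A. Front-door holds.
P(A|do(Q)) = Σ_{L} P(L|Q) Σ_{Q'} P(A|L,Q')P(Q').

P(A|do(Q)): frontdoor, adjust for {L}.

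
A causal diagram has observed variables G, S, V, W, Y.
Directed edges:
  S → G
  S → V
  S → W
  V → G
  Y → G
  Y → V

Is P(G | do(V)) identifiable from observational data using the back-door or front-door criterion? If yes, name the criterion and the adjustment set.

P(G|do(V)): backdoor, adjust for {S, Y}.

desc(V)\{V}={G}; candidates ⊆ {S,W,Y}.
size 0: {}; under {} V still reaches {G,S,W,Y} ∋ G.
size 1: {S}, {W}, {Y}; under {S} V still reaches {G,Y} ∋ G.
{S,Y}: V⊥G given {S,Y} in G with V→· removed — back-door holds.
P(G|do(V)) = Σ_{S,Y} P(G|V,S,Y)·P(S,Y).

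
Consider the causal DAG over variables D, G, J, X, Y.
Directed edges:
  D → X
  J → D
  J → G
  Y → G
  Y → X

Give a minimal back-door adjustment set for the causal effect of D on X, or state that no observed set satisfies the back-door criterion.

D→X: minimal back-door set ∅.

desc(D)\{D}={X}; candidates ⊆ {G,J,Y}.
∅: D⊥X given ∅ in G with D→· removed — back-door holds.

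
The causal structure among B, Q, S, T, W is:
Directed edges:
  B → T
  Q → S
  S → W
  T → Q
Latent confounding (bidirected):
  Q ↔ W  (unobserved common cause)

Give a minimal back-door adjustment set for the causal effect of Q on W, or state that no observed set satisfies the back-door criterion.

Q→W: no observed back-door set.

desc(Q)\{Q}={S,W}; candidates ⊆ {B,T}.
Q↔W: latent back-door arc(s) into Q.
size 0: {}; under {} Q still reaches {B,T,W} ∋ W.
size 1: {B}, {T}; under {B} Q still reaches {T,W} ∋ W.
size 2: {B,T}; under {B,T} Q still reaches {W} ∋ W.
Q↔W cannot be blocked by any observed set — no back-door set.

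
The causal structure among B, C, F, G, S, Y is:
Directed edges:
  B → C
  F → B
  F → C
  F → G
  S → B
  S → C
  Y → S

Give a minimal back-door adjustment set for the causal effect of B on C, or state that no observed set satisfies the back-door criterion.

desc(B)\{B}={C}; candidates ⊆ {F,G,S,Y}.
size 0: {}; under {} B still reaches {C,F,G,S,Y} ∋ C.
size 1: {F}, {G}, {S} …(+1); under {F} B still reaches {C,S,Y} ∋ C.
{F,S}: B⊥C given {F,S} in G with B→· removed — back-door holds.

B→C: minimal back-door set {F, S}.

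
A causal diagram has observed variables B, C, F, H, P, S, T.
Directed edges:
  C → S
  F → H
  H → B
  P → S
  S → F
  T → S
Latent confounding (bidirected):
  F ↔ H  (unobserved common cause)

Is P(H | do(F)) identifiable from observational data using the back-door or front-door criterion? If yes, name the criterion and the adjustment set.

P(H|do(F)): not identifiable (no BD/FD set).

desc(F)\{F}={B,H}; candidates ⊆ {C,P,S,T}.
F↔H: latent back-door arc(s) into F.
size 0: {}; under {} F still reaches {B,C,H,P,S,T} ∋ H.
size 1: {C}, {P}, {S} …(+1); under {C} F still reaches {B,H,P,S,T} ∋ H.
size 2: {C,P}, {C,S}, {C,T} …(+3); under {C,P} F still reaches {B,H,S,T} ∋ H.
F↔H cannot be blocked by any observed set — no back-door set.
No mediator lies on a directed F→…→H path.
Neither criterion identifies P(H|do(F)) in this graph.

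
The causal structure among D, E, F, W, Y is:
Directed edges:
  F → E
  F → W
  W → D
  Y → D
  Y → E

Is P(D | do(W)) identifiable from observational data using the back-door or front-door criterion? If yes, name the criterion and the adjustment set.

P(D|do(W)): backdoor, adjust for ∅.

desc(W)\{W}={D}; candidates ⊆ {E,F,Y}.
∅: W⊥D given ∅ in G with W→· removed — back-door holds.
P(D|do(W)) = P(D|W) — no adjustment needed.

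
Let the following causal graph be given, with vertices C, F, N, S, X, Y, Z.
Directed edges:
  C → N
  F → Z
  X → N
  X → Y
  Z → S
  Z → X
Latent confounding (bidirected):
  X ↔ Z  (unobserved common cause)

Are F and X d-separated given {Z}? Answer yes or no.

No — F and X are d-connected given {Z}.

Bayes-Ball from F | {Z} reaches {N,X,Y}.
X ∈ reach(F|{Z}) ⇒ F ⊥̸ X | {Z}.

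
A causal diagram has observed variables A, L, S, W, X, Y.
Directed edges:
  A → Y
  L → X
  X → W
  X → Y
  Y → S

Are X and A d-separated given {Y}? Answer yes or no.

No — X and A are d-connected given {Y}.

Bayes-Ball from X | {Y} reaches {A,L,W}.
A ∈ reach(X|{Y}) ⇒ X ⊥̸ A | {Y}.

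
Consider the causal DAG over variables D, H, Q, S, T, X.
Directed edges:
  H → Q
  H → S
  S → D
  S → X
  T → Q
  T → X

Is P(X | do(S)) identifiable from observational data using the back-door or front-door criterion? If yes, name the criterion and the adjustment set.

P(X|do(S)): backdoor, adjust for ∅.

desc(S)\{S}={D,X}; candidates ⊆ {H,Q,T}.
∅: S⊥X given ∅ in G with S→· removed — back-door holds.
P(X|do(S)) = P(X|S) — no adjustment needed.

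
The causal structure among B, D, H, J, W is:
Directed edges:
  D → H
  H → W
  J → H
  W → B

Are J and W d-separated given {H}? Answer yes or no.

Yes — J ⊥ W | {H}.

Bayes-Ball from J | {H} reaches {D}.
W ∉ reach(J|{H}) ⇒ J ⊥ W | {H}.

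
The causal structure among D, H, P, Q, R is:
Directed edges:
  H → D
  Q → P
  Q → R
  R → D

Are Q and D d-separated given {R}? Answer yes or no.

Yes — Q ⊥ D | {R}.

Bayes-Ball from Q | {R} reaches {P}.
D ∉ reach(Q|{R}) ⇒ Q ⊥ D | {R}.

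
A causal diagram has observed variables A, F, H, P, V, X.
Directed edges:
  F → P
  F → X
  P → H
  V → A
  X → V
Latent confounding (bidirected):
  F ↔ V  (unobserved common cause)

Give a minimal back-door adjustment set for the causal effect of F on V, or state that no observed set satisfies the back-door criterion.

desc(F)\{F}={A,H,P,V,X}; candidates ⊆ {—}.
F↔V: latent back-door arc(s) into F.
size 0: {}; under {} F still reaches {A,V} ∋ V.
F↔V cannot be blocked by any observed set — no back-door set.

F→V: no observed back-door set.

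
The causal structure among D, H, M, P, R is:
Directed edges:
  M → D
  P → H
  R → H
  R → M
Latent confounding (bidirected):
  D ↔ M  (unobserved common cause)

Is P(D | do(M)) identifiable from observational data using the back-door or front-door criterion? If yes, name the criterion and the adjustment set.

P(D|do(M)): not identifiable (no BD/FD set).

desc(M)\{M}={D}; candidates ⊆ {H,P,R}.
M↔D: latent back-door arc(s) into M.
size 0: {}; under {} M still reaches {D,H,R} ∋ D.
size 1: {H}, {P}, {R}; under {H} M still reaches {D,P,R} ∋ D.
size 2: {H,P}, {H,R}, {P,R}; under {H,P} M still reaches {D,R} ∋ D.
M↔D cannot be blocked by any observed set — no back-door set.
No mediator lies on a directed M→…→D path.
Neither criterion identifies P(D|do(M)) in this graph.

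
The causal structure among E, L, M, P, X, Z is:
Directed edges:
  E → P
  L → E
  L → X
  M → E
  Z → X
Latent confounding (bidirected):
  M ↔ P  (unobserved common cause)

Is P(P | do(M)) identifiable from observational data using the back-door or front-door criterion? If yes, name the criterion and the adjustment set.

P(P|do(M)): frontdoor, adjust for {E}.

desc(M)\{M}={E,P}; candidates ⊆ {L,X,Z}.
M↔P: latent back-door arc(s) into M.
size 0: {}; under {} M still reaches {P} ∋ P.
size 1: {L}, {X}, {Z}; under {L} M still reaches {P} ∋ P.
size 2: {L,X}, {L,Z}, {X,Z}; under {L,X} M still reaches {P} ∋ P.
M↔P cannot be blocked by any observed set — no back-door set.
{E}: (i) intercepts every directed M→P path; (ii) no back-door M→{E}; (iii) {M} blocks every back-door {E}→P. Front-door holds.
P(P|do(M)) = Σ_{E} P(E|M) Σ_{M'} P(P|E,M')P(M').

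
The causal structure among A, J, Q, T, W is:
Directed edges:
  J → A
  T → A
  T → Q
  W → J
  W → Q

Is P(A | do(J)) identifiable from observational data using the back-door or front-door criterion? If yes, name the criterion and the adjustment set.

P(A|do(J)): backdoor, adjust for ∅.

desc(J)\{J}={A}; candidates ⊆ {Q,T,W}.
∅: J⊥A given ∅ in G with J→· removed — back-door holds.
P(A|do(J)) = P(A|J) — no adjustment needed.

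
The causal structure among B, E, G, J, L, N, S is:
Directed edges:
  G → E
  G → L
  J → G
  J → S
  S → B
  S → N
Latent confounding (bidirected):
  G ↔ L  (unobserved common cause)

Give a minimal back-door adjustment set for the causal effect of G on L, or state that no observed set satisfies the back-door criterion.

desc(G)\{G}={E,L}; candidates ⊆ {B,J,N,S}.
G↔L: latent back-door arc(s) into G.
size 0: {}; under {} G still reaches {B,J,L,N,S} ∋ L.
size 1: {B}, {J}, {N} …(+1); under {B} G still reaches {J,L,N,S} ∋ L.
size 2: {B,J}, {B,N}, {B,S} …(+3); under {B,J} G still reaches {L} ∋ L.
G↔L cannot be blocked by any observed set — no back-door set.

G→L: no observed back-door set.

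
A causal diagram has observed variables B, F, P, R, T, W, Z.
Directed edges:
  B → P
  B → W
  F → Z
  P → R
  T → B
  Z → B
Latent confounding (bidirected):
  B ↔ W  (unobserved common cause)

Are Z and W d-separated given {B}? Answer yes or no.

No — Z and W are d-connected given {B}.

Bayes-Ball from Z | {B} reaches {F,T,W}.
W ∈ reach(Z|{B}) ⇒ Z ⊥̸ W | {B}.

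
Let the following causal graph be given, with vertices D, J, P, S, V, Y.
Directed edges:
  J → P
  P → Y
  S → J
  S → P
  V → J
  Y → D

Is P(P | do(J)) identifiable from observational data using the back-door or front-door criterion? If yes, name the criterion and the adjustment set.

P(P|do(J)): backdoor, adjust for {S}.

desc(J)\{J}={D,P,Y}; candidates ⊆ {S,V}.
size 0: {}; under {} J still reaches {D,P,S,V,Y} ∋ P.
{S}: J⊥P given {S} in G with J→· removed — back-door holds.
P(P|do(J)) = Σ_{S} P(P|J,S)·P(S).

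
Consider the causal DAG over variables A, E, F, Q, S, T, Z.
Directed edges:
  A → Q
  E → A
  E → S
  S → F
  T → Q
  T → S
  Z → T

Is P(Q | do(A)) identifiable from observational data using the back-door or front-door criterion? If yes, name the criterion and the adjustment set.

P(Q|do(A)): backdoor, adjust for ∅.

desc(A)\{A}={Q}; candidates ⊆ {E,F,S,T,Z}.
∅: A⊥Q given ∅ in G with A→· removed — back-door holds.
P(Q|do(A)) = P(Q|A) — no adjustment needed.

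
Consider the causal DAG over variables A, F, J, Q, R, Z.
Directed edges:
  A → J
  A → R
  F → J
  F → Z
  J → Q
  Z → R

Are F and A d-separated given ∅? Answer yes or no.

Bayes-Ball from F | ∅ reaches {J,Q,R,Z}.
A ∉ reach(F|∅) ⇒ F ⊥ A | ∅.

Yes — F ⊥ A | ∅.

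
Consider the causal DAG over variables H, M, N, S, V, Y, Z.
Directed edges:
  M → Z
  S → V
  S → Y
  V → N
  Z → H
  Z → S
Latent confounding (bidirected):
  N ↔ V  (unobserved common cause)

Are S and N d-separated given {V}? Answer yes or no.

No — S and N are d-connected given {V}.

Bayes-Ball from S | {V} reaches {H,M,N,Y,Z}.
N ∈ reach(S|{V}) ⇒ S ⊥̸ N | {V}.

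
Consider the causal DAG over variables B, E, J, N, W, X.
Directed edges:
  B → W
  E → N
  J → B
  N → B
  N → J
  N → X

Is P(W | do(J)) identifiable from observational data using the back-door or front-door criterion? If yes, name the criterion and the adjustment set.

P(W|do(J)): backdoor, adjust for {N}.

desc(J)\{J}={B,W}; candidates ⊆ {E,N,X}.
size 0: {}; under {} J still reaches {B,E,N,W,X} ∋ W.
{N}: J⊥W given {N} in G with J→· removed — back-door holds.
P(W|do(J)) = Σ_{N} P(W|J,N)·P(N).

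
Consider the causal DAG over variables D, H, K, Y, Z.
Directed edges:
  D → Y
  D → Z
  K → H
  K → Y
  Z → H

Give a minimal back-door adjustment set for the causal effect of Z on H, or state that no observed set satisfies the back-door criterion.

desc(Z)\{Z}={H}; candidates ⊆ {D,K,Y}.
∅: Z⊥H given ∅ in G with Z→· removed — back-door holds.

Z→H: minimal back-door set ∅.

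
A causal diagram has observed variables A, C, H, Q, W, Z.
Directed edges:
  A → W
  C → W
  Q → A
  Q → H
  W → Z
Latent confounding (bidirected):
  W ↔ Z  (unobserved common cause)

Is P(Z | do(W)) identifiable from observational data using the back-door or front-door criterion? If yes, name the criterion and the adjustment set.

P(Z|do(W)): not identifiable (no BD/FD set).

desc(W)\{W}={Z}; candidates ⊆ {A,C,H,Q}.
W↔Z: latent back-door arc(s) into W.
size 0: {}; under {} W still reaches {A,C,H,Q,Z} ∋ Z.
size 1: {A}, {C}, {H} …(+1); under {A} W still reaches {C,Z} ∋ Z.
size 2: {A,C}, {A,H}, {A,Q} …(+3); under {A,C} W still reaches {Z} ∋ Z.
W↔Z cannot be blocked by any observed set — no back-door set.
No mediator lies on a directed W→…→Z path.
Neither criterion identifies P(Z|do(W)) in this graph.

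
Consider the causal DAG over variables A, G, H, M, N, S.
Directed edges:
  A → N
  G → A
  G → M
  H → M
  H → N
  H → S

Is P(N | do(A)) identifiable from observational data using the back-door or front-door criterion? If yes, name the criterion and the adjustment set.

desc(A)\{A}={N}; candidates ⊆ {G,H,M,S}.
∅: A⊥N given ∅ in G with A→· removed — back-door holds.
P(N|do(A)) = P(N|A) — no adjustment needed.

P(N|do(A)): backdoor, adjust for ∅.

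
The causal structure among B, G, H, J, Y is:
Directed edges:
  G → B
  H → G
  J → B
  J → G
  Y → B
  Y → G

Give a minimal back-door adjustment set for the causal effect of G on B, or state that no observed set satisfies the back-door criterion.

desc(G)\{G}={B}; candidates ⊆ {H,J,Y}.
size 0: {}; under {} G still reaches {B,H,J,Y} ∋ B.
size 1: {H}, {J}, {Y}; under {H} G still reaches {B,J,Y} ∋ B.
{J,Y}: G⊥B given {J,Y} in G with G→· removed — back-door holds.

G→B: minimal back-door set {J, Y}.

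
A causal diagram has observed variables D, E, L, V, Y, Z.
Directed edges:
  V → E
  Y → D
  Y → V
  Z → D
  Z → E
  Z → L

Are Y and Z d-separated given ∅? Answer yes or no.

Bayes-Ball from Y | ∅ reaches {D,E,V}.
Z ∉ reach(Y|∅) ⇒ Y ⊥ Z | ∅.

Yes — Y ⊥ Z | ∅.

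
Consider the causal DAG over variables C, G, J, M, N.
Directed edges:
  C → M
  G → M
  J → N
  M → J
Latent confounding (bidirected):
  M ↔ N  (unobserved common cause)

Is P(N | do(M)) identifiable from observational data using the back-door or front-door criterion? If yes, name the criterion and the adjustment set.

desc(M)\{M}={J,N}; candidates ⊆ {C,G}.
M↔N: latent back-door arc(s) into M.
size 0: {}; under {} M still reaches {C,G,N} ∋ N.
size 1: {C}, {G}; under {C} M still reaches {G,N} ∋ N.
size 2: {C,G}; under {C,G} M still reaches {N} ∋ N.
M↔N cannot be blocked by any observed set — no back-door set.
{J}: (i) intercepts every directed M→N path; (ii) no back-door M→{J}; (iii) {M} blocks every back-door {J}→N. Front-door holds.
P(N|do(M)) = Σ_{J} P(J|M) Σ_{M'} P(N|J,M')P(M').

P(N|do(M)): frontdoor, adjust for {J}.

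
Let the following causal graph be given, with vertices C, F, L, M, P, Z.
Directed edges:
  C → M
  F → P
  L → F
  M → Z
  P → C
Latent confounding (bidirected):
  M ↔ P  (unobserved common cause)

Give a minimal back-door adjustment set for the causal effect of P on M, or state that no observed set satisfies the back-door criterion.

desc(P)\{P}={C,M,Z}; candidates ⊆ {F,L}.
P↔M: latent back-door arc(s) into P.
size 0: {}; under {} P still reaches {F,L,M,Z} ∋ M.
size 1: {F}, {L}; under {F} P still reaches {M,Z} ∋ M.
size 2: {F,L}; under {F,L} P still reaches {M,Z} ∋ M.
P↔M cannot be blocked by any observed set — no back-door set.

P→M: no observed back-door set.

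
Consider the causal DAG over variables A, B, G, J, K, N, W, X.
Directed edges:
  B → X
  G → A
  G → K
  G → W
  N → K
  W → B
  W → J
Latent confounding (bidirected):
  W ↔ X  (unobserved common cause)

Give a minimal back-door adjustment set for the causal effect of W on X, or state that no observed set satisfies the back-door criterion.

W→X: no observed back-door set.

desc(W)\{W}={B,J,X}; candidates ⊆ {A,G,K,N}.
W↔X: latent back-door arc(s) into W.
size 0: {}; under {} W still reaches {A,G,K,X} ∋ X.
size 1: {A}, {G}, {K} …(+1); under {A} W still reaches {G,K,X} ∋ X.
size 2: {A,G}, {A,K}, {A,N} …(+3); under {A,G} W still reaches {X} ∋ X.
W↔X cannot be blocked by any observed set — no back-door set.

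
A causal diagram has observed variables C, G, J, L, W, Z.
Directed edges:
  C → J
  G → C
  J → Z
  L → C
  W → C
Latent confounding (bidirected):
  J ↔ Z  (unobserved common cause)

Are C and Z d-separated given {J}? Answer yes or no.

No — C and Z are d-connected given {J}.

Bayes-Ball from C | {J} reaches {G,L,W,Z}.
Z ∈ reach(C|{J}) ⇒ C ⊥̸ Z | {J}.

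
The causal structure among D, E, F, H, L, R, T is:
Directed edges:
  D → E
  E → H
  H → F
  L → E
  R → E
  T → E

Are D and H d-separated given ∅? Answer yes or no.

Bayes-Ball from D | ∅ reaches {E,F,H}.
H ∈ reach(D|∅) ⇒ D ⊥̸ H | ∅.

No — D and H are d-connected given ∅.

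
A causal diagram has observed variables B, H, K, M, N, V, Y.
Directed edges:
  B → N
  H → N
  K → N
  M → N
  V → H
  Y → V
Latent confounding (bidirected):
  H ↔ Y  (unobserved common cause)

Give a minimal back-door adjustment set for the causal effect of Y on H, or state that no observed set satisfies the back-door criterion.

Y→H: no observed back-door set.

desc(Y)\{Y}={H,N,V}; candidates ⊆ {B,K,M}.
Y↔H: latent back-door arc(s) into Y.
size 0: {}; under {} Y still reaches {H,N} ∋ H.
size 1: {B}, {K}, {M}; under {B} Y still reaches {H,N} ∋ H.
size 2: {B,K}, {B,M}, {K,M}; under {B,K} Y still reaches {H,N} ∋ H.
Y↔H cannot be blocked by any observed set — no back-door set.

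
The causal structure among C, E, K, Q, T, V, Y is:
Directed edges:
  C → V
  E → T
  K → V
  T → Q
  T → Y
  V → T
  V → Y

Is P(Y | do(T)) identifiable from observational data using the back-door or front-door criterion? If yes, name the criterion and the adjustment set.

desc(T)\{T}={Q,Y}; candidates ⊆ {C,E,K,V}.
size 0: {}; under {} T still reaches {C,E,K,V,Y} ∋ Y.
{V}: T⊥Y given {V} in G with T→· removed — back-door holds.
P(Y|do(T)) = Σ_{V} P(Y|T,V)·P(V).

P(Y|do(T)): backdoor, adjust for {V}.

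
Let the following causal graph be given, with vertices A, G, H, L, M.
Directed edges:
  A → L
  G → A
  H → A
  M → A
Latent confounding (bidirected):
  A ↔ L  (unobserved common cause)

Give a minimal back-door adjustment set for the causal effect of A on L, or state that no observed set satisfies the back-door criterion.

desc(A)\{A}={L}; candidates ⊆ {G,H,M}.
A↔L: latent back-door arc(s) into A.
size 0: {}; under {} A still reaches {G,H,L,M} ∋ L.
size 1: {G}, {H}, {M}; under {G} A still reaches {H,L,M} ∋ L.
size 2: {G,H}, {G,M}, {H,M}; under {G,H} A still reaches {L,M} ∋ L.
A↔L cannot be blocked by any observed set — no back-door set.

A→L: no observed back-door set.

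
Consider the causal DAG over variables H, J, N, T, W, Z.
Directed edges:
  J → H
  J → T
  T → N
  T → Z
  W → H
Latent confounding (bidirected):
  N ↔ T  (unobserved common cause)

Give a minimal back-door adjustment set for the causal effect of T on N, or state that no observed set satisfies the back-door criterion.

T→N: no observed back-door set.

desc(T)\{T}={N,Z}; candidates ⊆ {H,J,W}.
T↔N: latent back-door arc(s) into T.
size 0: {}; under {} T still reaches {H,J,N} ∋ N.
size 1: {H}, {J}, {W}; under {H} T still reaches {J,N,W} ∋ N.
size 2: {H,J}, {H,W}, {J,W}; under {H,J} T still reaches {N} ∋ N.
T↔N cannot be blocked by any observed set — no back-door set.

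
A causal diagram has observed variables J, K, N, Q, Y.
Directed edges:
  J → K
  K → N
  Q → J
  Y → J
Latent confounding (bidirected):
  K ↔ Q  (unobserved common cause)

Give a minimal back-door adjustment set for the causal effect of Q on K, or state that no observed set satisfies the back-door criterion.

Q→K: no observed back-door set.

desc(Q)\{Q}={J,K,N}; candidates ⊆ {Y}.
Q↔K: latent back-door arc(s) into Q.
size 0: {}; under {} Q still reaches {K,N} ∋ K.
size 1: {Y}; under {Y} Q still reaches {K,N} ∋ K.
Q↔K cannot be blocked by any observed set — no back-door set.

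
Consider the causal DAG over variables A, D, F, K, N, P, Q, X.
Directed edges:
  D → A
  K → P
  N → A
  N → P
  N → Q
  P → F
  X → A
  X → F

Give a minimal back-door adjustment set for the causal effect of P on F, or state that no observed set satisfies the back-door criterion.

desc(P)\{P}={F}; candidates ⊆ {A,D,K,N,Q,X}.
∅: P⊥F given ∅ in G with P→· removed — back-door holds.

P→F: minimal back-door set ∅.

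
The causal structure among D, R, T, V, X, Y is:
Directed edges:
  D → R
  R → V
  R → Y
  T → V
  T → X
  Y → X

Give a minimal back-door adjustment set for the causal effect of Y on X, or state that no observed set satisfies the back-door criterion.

Y→X: minimal back-door set ∅.

desc(Y)\{Y}={X}; candidates ⊆ {D,R,T,V}.
∅: Y⊥X given ∅ in G with Y→· removed — back-door holds.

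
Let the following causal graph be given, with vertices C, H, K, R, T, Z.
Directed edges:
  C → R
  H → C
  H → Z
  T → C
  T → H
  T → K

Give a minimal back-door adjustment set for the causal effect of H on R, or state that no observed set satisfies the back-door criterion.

H→R: minimal back-door set {T}.

desc(H)\{H}={C,R,Z}; candidates ⊆ {K,T}.
size 0: {}; under {} H still reaches {C,K,R,T} ∋ R.
{T}: H⊥R given {T} in G with H→· removed — back-door holds.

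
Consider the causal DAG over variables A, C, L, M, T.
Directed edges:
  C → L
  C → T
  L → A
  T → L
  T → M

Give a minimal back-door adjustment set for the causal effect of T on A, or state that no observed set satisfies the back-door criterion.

T→A: minimal back-door set {C}.

desc(T)\{T}={A,L,M}; candidates ⊆ {C}.
size 0: {}; under {} T still reaches {A,C,L} ∋ A.
{C}: T⊥A given {C} in G with T→· removed — back-door holds.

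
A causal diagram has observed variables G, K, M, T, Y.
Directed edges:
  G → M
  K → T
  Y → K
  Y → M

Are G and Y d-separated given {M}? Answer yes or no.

No — G and Y are d-connected given {M}.

Bayes-Ball from G | {M} reaches {K,T,Y}.
Y ∈ reach(G|{M}) ⇒ G ⊥̸ Y | {M}.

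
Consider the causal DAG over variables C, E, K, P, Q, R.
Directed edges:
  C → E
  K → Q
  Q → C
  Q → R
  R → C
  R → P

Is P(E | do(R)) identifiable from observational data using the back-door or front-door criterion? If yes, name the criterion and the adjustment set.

desc(R)\{R}={C,E,P}; candidates ⊆ {K,Q}.
size 0: {}; under {} R still reaches {C,E,K,Q} ∋ E.
{Q}: R⊥E given {Q} in G with R→· removed — back-door holds.
P(E|do(R)) = Σ_{Q} P(E|R,Q)·P(Q).

P(E|do(R)): backdoor, adjust for {Q}.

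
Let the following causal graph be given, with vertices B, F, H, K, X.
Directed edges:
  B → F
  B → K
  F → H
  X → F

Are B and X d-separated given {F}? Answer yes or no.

Bayes-Ball from B | {F} reaches {K,X}.
X ∈ reach(B|{F}) ⇒ B ⊥̸ X | {F}.

No — B and X are d-connected given {F}.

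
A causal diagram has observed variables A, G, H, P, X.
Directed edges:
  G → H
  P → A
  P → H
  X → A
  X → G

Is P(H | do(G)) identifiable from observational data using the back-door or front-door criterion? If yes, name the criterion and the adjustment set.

desc(G)\{G}={H}; candidates ⊆ {A,P,X}.
∅: G⊥H given ∅ in G with G→· removed — back-door holds.
P(H|do(G)) = P(H|G) — no adjustment needed.

P(H|do(G)): backdoor, adjust for ∅.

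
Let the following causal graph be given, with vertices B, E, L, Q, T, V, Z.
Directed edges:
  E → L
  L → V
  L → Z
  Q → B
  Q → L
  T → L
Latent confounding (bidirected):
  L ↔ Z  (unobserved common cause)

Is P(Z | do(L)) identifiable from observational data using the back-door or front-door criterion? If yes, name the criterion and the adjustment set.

desc(L)\{L}={V,Z}; candidates ⊆ {B,E,Q,T}.
L↔Z: latent back-door arc(s) into L.
size 0: {}; under {} L still reaches {B,E,Q,T,Z} ∋ Z.
size 1: {B}, {E}, {Q} …(+1); under {B} L still reaches {E,Q,T,Z} ∋ Z.
size 2: {B,E}, {B,Q}, {B,T} …(+3); under {B,E} L still reaches {Q,T,Z} ∋ Z.
L↔Z cannot be blocked by any observed set — no back-door set.
No mediator lies on a directed L→…→Z path.
Neither criterion identifies P(Z|do(L)) in this graph.

P(Z|do(L)): not identifiable (no BD/FD set).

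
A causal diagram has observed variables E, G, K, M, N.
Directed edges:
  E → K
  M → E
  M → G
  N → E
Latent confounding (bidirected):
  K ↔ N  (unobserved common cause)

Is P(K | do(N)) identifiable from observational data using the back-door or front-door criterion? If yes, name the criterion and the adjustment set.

P(K|do(N)): frontdoor, adjust for {E}.

desc(N)\{N}={E,K}; candidates ⊆ {G,M}.
N↔K: latent back-door arc(s) into N.
size 0: {}; under {} N still reaches {K} ∋ K.
size 1: {G}, {M}; under {G} N still reaches {K} ∋ K.
size 2: {G,M}; under {G,M} N still reaches {K} ∋ K.
N↔K cannot be blocked by any observed set — no back-door set.
{E}: (i) intercepts every directed N→K path; (ii) no back-door N→{E}; (iii) {N} blocks every back-door {E}→K. Front-door holds.
P(K|do(N)) = Σ_{E} P(E|N) Σ_{N'} P(K|E,N')P(N').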